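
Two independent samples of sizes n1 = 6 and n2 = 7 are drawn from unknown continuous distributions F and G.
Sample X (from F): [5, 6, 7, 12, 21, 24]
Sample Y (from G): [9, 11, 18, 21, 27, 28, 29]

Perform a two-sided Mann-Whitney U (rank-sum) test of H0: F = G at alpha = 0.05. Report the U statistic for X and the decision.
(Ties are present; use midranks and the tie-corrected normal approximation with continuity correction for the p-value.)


Step 1: Combine and sort all 13 observations; assign midranks.
sorted (value, group): (5,X), (6,X), (7,X), (9,Y), (11,Y), (12,X), (18,Y), (21,X), (21,Y), (24,X), (27,Y), (28,Y), (29,Y)
ranks: 5->1, 6->2, 7->3, 9->4, 11->5, 12->6, 18->7, 21->8.5, 21->8.5, 24->10, 27->11, 28->12, 29->13
Step 2: Rank sum for X: R1 = 1 + 2 + 3 + 6 + 8.5 + 10 = 30.5.
Step 3: U_X = R1 - n1(n1+1)/2 = 30.5 - 6*7/2 = 30.5 - 21 = 9.5.
       U_Y = n1*n2 - U_X = 42 - 9.5 = 32.5.
Step 4: Ties are present, so use the tie-corrected normal approximation (with continuity correction) for the p-value.
Step 5: p-value = 0.115582; compare to alpha = 0.05. fail to reject H0.

U_X = 9.5, p = 0.115582, fail to reject H0 at alpha = 0.05.


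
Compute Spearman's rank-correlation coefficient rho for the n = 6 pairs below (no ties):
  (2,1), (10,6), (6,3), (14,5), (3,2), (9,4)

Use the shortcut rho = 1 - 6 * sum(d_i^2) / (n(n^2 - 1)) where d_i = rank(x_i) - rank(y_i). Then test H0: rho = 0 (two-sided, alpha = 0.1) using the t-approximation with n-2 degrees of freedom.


Step 1: Rank x and y separately (midranks; no ties here).
rank(x): 2->1, 10->5, 6->3, 14->6, 3->2, 9->4
rank(y): 1->1, 6->6, 3->3, 5->5, 2->2, 4->4
Step 2: d_i = R_x(i) - R_y(i); compute d_i^2.
  (1-1)^2=0, (5-6)^2=1, (3-3)^2=0, (6-5)^2=1, (2-2)^2=0, (4-4)^2=0
sum(d^2) = 2.
Step 3: rho = 1 - 6*2 / (6*(6^2 - 1)) = 1 - 12/210 = 0.942857.
Step 4: Under H0, t = rho * sqrt((n-2)/(1-rho^2)) = 5.6595 ~ t(4).
Step 5: Two-sided p-value from the t-distribution with 4 df = 0.004805.
Step 6: alpha = 0.1. reject H0.

rho = 0.9429, p = 0.004805, reject H0 at alpha = 0.1.


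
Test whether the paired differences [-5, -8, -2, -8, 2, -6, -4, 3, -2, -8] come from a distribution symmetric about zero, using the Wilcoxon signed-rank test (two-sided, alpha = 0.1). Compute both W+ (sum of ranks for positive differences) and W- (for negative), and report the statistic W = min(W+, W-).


Step 1: Drop any zero differences (none here) and take |d_i|.
|d| = [5, 8, 2, 8, 2, 6, 4, 3, 2, 8]
Step 2: Midrank |d_i| (ties get averaged ranks).
ranks: |5|->6, |8|->9, |2|->2, |8|->9, |2|->2, |6|->7, |4|->5, |3|->4, |2|->2, |8|->9
Step 3: Attach original signs; sum ranks with positive sign and with negative sign.
W+ = 2 + 4 = 6
W- = 6 + 9 + 2 + 9 + 7 + 5 + 2 + 9 = 49
(Check: W+ + W- = 55 should equal n(n+1)/2 = 55.)
Step 4: Test statistic W = min(W+, W-) = 6.
Step 5: Ties in |d|, so use the tie-corrected normal approximation.
        E[W] = n(n+1)/4 = 10*11/4 = 27.5.
        Tie groups: |d|=2 (t=3), |d|=8 (t=3); sum(t^3 - t) = 48.
        Var[W] = n(n+1)(2n+1)/24 - sum(t^3-t)/48 = 2310/24 - 48/48 = 95.25.
        z = (W - E[W]) / sqrt(Var[W]) = (6 - 27.5) / 9.7596 = -2.2030.
        Two-sided p = 2*Phi(z) = 0.027598.
Step 6: alpha = 0.1. reject H0.

W+ = 6, W- = 49, W = min = 6, p = 0.027598, reject H0.


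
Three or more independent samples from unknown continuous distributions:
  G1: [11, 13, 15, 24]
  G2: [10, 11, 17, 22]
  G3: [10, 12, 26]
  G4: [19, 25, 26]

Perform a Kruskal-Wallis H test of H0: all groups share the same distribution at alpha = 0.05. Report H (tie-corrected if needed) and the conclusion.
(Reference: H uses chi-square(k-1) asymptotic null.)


Step 1: Combine all N = 14 observations and assign midranks.
sorted (value, group, rank): (10,G2,1.5), (10,G3,1.5), (11,G1,3.5), (11,G2,3.5), (12,G3,5), (13,G1,6), (15,G1,7), (17,G2,8), (19,G4,9), (22,G2,10), (24,G1,11), (25,G4,12), (26,G3,13.5), (26,G4,13.5)
Step 2: Sum ranks within each group.
R_1 = 27.5 (n_1 = 4)
R_2 = 23 (n_2 = 4)
R_3 = 20 (n_3 = 3)
R_4 = 34.5 (n_4 = 3)
Step 3: H = 12/(N(N+1)) * sum(R_i^2/n_i) - 3(N+1)
     = 12/(14*15) * (27.5^2/4 + 23^2/4 + 20^2/3 + 34.5^2/3) - 3*15
     = 0.057143 * 851.396 - 45
     = 3.651190.
Step 4: Ties present; correction factor C = 1 - 18/(14^3 - 14) = 0.993407. Corrected H = 3.651190 / 0.993407 = 3.675424.
Step 5: Under H0, H ~ chi^2(3); p-value = 0.298713.
Step 6: alpha = 0.05. fail to reject H0.

H = 3.6754, df = 3, p = 0.298713, fail to reject H0.


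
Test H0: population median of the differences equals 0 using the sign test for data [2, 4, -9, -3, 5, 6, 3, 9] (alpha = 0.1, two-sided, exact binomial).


Step 1: Discard zero differences. Original n = 8; n_eff = number of nonzero differences = 8.
Nonzero differences (with sign): +2, +4, -9, -3, +5, +6, +3, +9
Step 2: Count signs: positive = 6, negative = 2.
Step 3: Under H0: P(positive) = 0.5, so the number of positives S ~ Bin(8, 0.5).
Step 4: Two-sided exact p-value = sum of Bin(8,0.5) probabilities at or below the observed probability = 0.289062.
Step 5: alpha = 0.1. fail to reject H0.

n_eff = 8, pos = 6, neg = 2, p = 0.289062, fail to reject H0.


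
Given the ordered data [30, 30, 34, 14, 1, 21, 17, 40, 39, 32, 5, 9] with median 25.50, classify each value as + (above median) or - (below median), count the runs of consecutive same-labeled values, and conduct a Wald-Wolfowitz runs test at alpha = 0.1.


Step 1: Compute median = 25.50; label A = above, B = below.
Labels in order: AAABBBBAAABB  (n_A = 6, n_B = 6)
Step 2: Count runs R = 4.
Step 3: Under H0 (random ordering), E[R] = 2*n_A*n_B/(n_A+n_B) + 1 = 2*6*6/12 + 1 = 7.0000.
        Var[R] = 2*n_A*n_B*(2*n_A*n_B - n_A - n_B) / ((n_A+n_B)^2 * (n_A+n_B-1)) = 4320/1584 = 2.7273.
        SD[R] = 1.6514.
Step 4: Continuity-corrected z = (R + 0.5 - E[R]) / SD[R] = (4 + 0.5 - 7.0000) / 1.6514 = -1.5138.
Step 5: Two-sided p-value via normal approximation = 2*(1 - Phi(|z|)) = 0.130070.
Step 6: alpha = 0.1. fail to reject H0.

R = 4, z = -1.5138, p = 0.130070, fail to reject H0.


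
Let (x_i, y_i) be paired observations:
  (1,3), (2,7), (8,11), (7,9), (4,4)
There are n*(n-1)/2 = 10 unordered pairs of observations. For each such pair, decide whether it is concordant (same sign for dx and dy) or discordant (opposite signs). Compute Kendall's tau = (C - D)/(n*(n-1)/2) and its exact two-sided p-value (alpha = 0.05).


Step 1: Enumerate the 10 unordered pairs (i,j) with i<j and classify each by sign(x_j-x_i) * sign(y_j-y_i).
  (1,2):dx=+1,dy=+4->C; (1,3):dx=+7,dy=+8->C; (1,4):dx=+6,dy=+6->C; (1,5):dx=+3,dy=+1->C
  (2,3):dx=+6,dy=+4->C; (2,4):dx=+5,dy=+2->C; (2,5):dx=+2,dy=-3->D; (3,4):dx=-1,dy=-2->C
  (3,5):dx=-4,dy=-7->C; (4,5):dx=-3,dy=-5->C
Step 2: C = 9, D = 1, total pairs = 10.
Step 3: tau = (C - D)/(n(n-1)/2) = (9 - 1)/10 = 0.800000.
Step 4: Exact two-sided p-value (enumerate n! = 120 permutations of y under H0): p = 0.083333.
Step 5: alpha = 0.05. fail to reject H0.

tau_b = 0.8000 (C=9, D=1), p = 0.083333, fail to reject H0.


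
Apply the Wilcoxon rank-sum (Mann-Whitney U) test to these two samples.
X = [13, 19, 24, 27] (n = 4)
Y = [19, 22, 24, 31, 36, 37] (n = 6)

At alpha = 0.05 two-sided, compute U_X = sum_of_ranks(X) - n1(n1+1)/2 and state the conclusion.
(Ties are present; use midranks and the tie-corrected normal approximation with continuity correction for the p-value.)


Step 1: Combine and sort all 10 observations; assign midranks.
sorted (value, group): (13,X), (19,X), (19,Y), (22,Y), (24,X), (24,Y), (27,X), (31,Y), (36,Y), (37,Y)
ranks: 13->1, 19->2.5, 19->2.5, 22->4, 24->5.5, 24->5.5, 27->7, 31->8, 36->9, 37->10
Step 2: Rank sum for X: R1 = 1 + 2.5 + 5.5 + 7 = 16.
Step 3: U_X = R1 - n1(n1+1)/2 = 16 - 4*5/2 = 16 - 10 = 6.
       U_Y = n1*n2 - U_X = 24 - 6 = 18.
Step 4: Ties are present, so use the tie-corrected normal approximation (with continuity correction) for the p-value.
Step 5: p-value = 0.238089; compare to alpha = 0.05. fail to reject H0.

U_X = 6, p = 0.238089, fail to reject H0 at alpha = 0.05.


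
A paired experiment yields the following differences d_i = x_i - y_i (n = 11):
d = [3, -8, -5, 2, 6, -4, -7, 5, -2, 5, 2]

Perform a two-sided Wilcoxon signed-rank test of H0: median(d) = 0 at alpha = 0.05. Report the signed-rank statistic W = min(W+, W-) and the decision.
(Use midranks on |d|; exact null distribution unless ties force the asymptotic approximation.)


Step 1: Drop any zero differences (none here) and take |d_i|.
|d| = [3, 8, 5, 2, 6, 4, 7, 5, 2, 5, 2]
Step 2: Midrank |d_i| (ties get averaged ranks).
ranks: |3|->4, |8|->11, |5|->7, |2|->2, |6|->9, |4|->5, |7|->10, |5|->7, |2|->2, |5|->7, |2|->2
Step 3: Attach original signs; sum ranks with positive sign and with negative sign.
W+ = 4 + 2 + 9 + 7 + 7 + 2 = 31
W- = 11 + 7 + 5 + 10 + 2 = 35
(Check: W+ + W- = 66 should equal n(n+1)/2 = 66.)
Step 4: Test statistic W = min(W+, W-) = 31.
Step 5: Ties in |d|, so use the tie-corrected normal approximation.
        E[W] = n(n+1)/4 = 11*12/4 = 33.
        Tie groups: |d|=2 (t=3), |d|=5 (t=3); sum(t^3 - t) = 48.
        Var[W] = n(n+1)(2n+1)/24 - sum(t^3-t)/48 = 3036/24 - 48/48 = 125.5.
        z = (W - E[W]) / sqrt(Var[W]) = (31 - 33) / 11.2027 = -0.1785.
        Two-sided p = 2*Phi(z) = 0.858308.
Step 6: alpha = 0.05. fail to reject H0.

W+ = 31, W- = 35, W = min = 31, p = 0.858308, fail to reject H0.


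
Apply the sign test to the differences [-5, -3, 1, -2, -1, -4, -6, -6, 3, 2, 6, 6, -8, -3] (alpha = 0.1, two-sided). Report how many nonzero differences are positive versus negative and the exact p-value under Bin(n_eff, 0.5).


Step 1: Discard zero differences. Original n = 14; n_eff = number of nonzero differences = 14.
Nonzero differences (with sign): -5, -3, +1, -2, -1, -4, -6, -6, +3, +2, +6, +6, -8, -3
Step 2: Count signs: positive = 5, negative = 9.
Step 3: Under H0: P(positive) = 0.5, so the number of positives S ~ Bin(14, 0.5).
Step 4: Two-sided exact p-value = sum of Bin(14,0.5) probabilities at or below the observed probability = 0.423950.
Step 5: alpha = 0.1. fail to reject H0.

n_eff = 14, pos = 5, neg = 9, p = 0.423950, fail to reject H0.


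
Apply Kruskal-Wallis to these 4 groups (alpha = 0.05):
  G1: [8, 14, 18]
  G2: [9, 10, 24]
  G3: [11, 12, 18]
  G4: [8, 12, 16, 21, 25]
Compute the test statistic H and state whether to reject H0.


Step 1: Combine all N = 14 observations and assign midranks.
sorted (value, group, rank): (8,G1,1.5), (8,G4,1.5), (9,G2,3), (10,G2,4), (11,G3,5), (12,G3,6.5), (12,G4,6.5), (14,G1,8), (16,G4,9), (18,G1,10.5), (18,G3,10.5), (21,G4,12), (24,G2,13), (25,G4,14)
Step 2: Sum ranks within each group.
R_1 = 20 (n_1 = 3)
R_2 = 20 (n_2 = 3)
R_3 = 22 (n_3 = 3)
R_4 = 43 (n_4 = 5)
Step 3: H = 12/(N(N+1)) * sum(R_i^2/n_i) - 3(N+1)
     = 12/(14*15) * (20^2/3 + 20^2/3 + 22^2/3 + 43^2/5) - 3*15
     = 0.057143 * 797.8 - 45
     = 0.588571.
Step 4: Ties present; correction factor C = 1 - 18/(14^3 - 14) = 0.993407. Corrected H = 0.588571 / 0.993407 = 0.592478.
Step 5: Under H0, H ~ chi^2(3); p-value = 0.898152.
Step 6: alpha = 0.05. fail to reject H0.

H = 0.5925, df = 3, p = 0.898152, fail to reject H0.


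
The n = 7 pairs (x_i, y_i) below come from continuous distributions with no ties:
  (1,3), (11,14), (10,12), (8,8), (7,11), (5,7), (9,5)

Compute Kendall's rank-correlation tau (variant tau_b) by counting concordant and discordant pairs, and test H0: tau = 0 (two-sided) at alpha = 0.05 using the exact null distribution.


Step 1: Enumerate the 21 unordered pairs (i,j) with i<j and classify each by sign(x_j-x_i) * sign(y_j-y_i).
  (1,2):dx=+10,dy=+11->C; (1,3):dx=+9,dy=+9->C; (1,4):dx=+7,dy=+5->C; (1,5):dx=+6,dy=+8->C
  (1,6):dx=+4,dy=+4->C; (1,7):dx=+8,dy=+2->C; (2,3):dx=-1,dy=-2->C; (2,4):dx=-3,dy=-6->C
  (2,5):dx=-4,dy=-3->C; (2,6):dx=-6,dy=-7->C; (2,7):dx=-2,dy=-9->C; (3,4):dx=-2,dy=-4->C
  (3,5):dx=-3,dy=-1->C; (3,6):dx=-5,dy=-5->C; (3,7):dx=-1,dy=-7->C; (4,5):dx=-1,dy=+3->D
  (4,6):dx=-3,dy=-1->C; (4,7):dx=+1,dy=-3->D; (5,6):dx=-2,dy=-4->C; (5,7):dx=+2,dy=-6->D
  (6,7):dx=+4,dy=-2->D
Step 2: C = 17, D = 4, total pairs = 21.
Step 3: tau = (C - D)/(n(n-1)/2) = (17 - 4)/21 = 0.619048.
Step 4: Exact two-sided p-value (enumerate n! = 5040 permutations of y under H0): p = 0.069048.
Step 5: alpha = 0.05. fail to reject H0.

tau_b = 0.6190 (C=17, D=4), p = 0.069048, fail to reject H0.


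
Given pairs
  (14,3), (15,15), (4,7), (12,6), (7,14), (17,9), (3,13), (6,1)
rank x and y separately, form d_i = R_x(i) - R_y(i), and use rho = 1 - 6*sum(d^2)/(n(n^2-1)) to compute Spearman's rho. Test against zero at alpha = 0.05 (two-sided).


Step 1: Rank x and y separately (midranks; no ties here).
rank(x): 14->6, 15->7, 4->2, 12->5, 7->4, 17->8, 3->1, 6->3
rank(y): 3->2, 15->8, 7->4, 6->3, 14->7, 9->5, 13->6, 1->1
Step 2: d_i = R_x(i) - R_y(i); compute d_i^2.
  (6-2)^2=16, (7-8)^2=1, (2-4)^2=4, (5-3)^2=4, (4-7)^2=9, (8-5)^2=9, (1-6)^2=25, (3-1)^2=4
sum(d^2) = 72.
Step 3: rho = 1 - 6*72 / (8*(8^2 - 1)) = 1 - 432/504 = 0.142857.
Step 4: Under H0, t = rho * sqrt((n-2)/(1-rho^2)) = 0.3536 ~ t(6).
Step 5: Two-sided p-value from the t-distribution with 6 df = 0.735765.
Step 6: alpha = 0.05. fail to reject H0.

rho = 0.1429, p = 0.735765, fail to reject H0 at alpha = 0.05.


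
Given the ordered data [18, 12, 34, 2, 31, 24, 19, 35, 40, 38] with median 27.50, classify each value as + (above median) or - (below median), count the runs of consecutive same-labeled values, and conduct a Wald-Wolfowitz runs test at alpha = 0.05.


Step 1: Compute median = 27.50; label A = above, B = below.
Labels in order: BBABABBAAA  (n_A = 5, n_B = 5)
Step 2: Count runs R = 6.
Step 3: Under H0 (random ordering), E[R] = 2*n_A*n_B/(n_A+n_B) + 1 = 2*5*5/10 + 1 = 6.0000.
        Var[R] = 2*n_A*n_B*(2*n_A*n_B - n_A - n_B) / ((n_A+n_B)^2 * (n_A+n_B-1)) = 2000/900 = 2.2222.
        SD[R] = 1.4907.
Step 4: R = E[R], so z = 0 with no continuity correction.
Step 5: Two-sided p-value via normal approximation = 2*(1 - Phi(|z|)) = 1.000000.
Step 6: alpha = 0.05. fail to reject H0.

R = 6, z = 0.0000, p = 1.000000, fail to reject H0.


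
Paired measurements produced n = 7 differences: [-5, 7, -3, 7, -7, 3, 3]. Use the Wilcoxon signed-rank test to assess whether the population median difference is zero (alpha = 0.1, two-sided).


Step 1: Drop any zero differences (none here) and take |d_i|.
|d| = [5, 7, 3, 7, 7, 3, 3]
Step 2: Midrank |d_i| (ties get averaged ranks).
ranks: |5|->4, |7|->6, |3|->2, |7|->6, |7|->6, |3|->2, |3|->2
Step 3: Attach original signs; sum ranks with positive sign and with negative sign.
W+ = 6 + 6 + 2 + 2 = 16
W- = 4 + 2 + 6 = 12
(Check: W+ + W- = 28 should equal n(n+1)/2 = 28.)
Step 4: Test statistic W = min(W+, W-) = 12.
Step 5: Ties in |d|, so use the tie-corrected normal approximation.
        E[W] = n(n+1)/4 = 7*8/4 = 14.
        Tie groups: |d|=3 (t=3), |d|=7 (t=3); sum(t^3 - t) = 48.
        Var[W] = n(n+1)(2n+1)/24 - sum(t^3-t)/48 = 840/24 - 48/48 = 34.
        z = (W - E[W]) / sqrt(Var[W]) = (12 - 14) / 5.8310 = -0.3430.
        Two-sided p = 2*Phi(z) = 0.731601.
Step 6: alpha = 0.1. fail to reject H0.

W+ = 16, W- = 12, W = min = 12, p = 0.731601, fail to reject H0.


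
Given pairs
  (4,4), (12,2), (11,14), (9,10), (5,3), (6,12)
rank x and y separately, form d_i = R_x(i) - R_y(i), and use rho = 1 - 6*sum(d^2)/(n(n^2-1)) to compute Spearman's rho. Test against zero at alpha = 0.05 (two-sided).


Step 1: Rank x and y separately (midranks; no ties here).
rank(x): 4->1, 12->6, 11->5, 9->4, 5->2, 6->3
rank(y): 4->3, 2->1, 14->6, 10->4, 3->2, 12->5
Step 2: d_i = R_x(i) - R_y(i); compute d_i^2.
  (1-3)^2=4, (6-1)^2=25, (5-6)^2=1, (4-4)^2=0, (2-2)^2=0, (3-5)^2=4
sum(d^2) = 34.
Step 3: rho = 1 - 6*34 / (6*(6^2 - 1)) = 1 - 204/210 = 0.028571.
Step 4: Under H0, t = rho * sqrt((n-2)/(1-rho^2)) = 0.0572 ~ t(4).
Step 5: Two-sided p-value from the t-distribution with 4 df = 0.957155.
Step 6: alpha = 0.05. fail to reject H0.

rho = 0.0286, p = 0.957155, fail to reject H0 at alpha = 0.05.


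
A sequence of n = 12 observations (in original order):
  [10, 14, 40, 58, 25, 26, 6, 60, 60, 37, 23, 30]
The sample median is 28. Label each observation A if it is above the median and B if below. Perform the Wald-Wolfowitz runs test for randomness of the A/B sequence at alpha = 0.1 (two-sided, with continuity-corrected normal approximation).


Step 1: Compute median = 28; label A = above, B = below.
Labels in order: BBAABBBAAABA  (n_A = 6, n_B = 6)
Step 2: Count runs R = 6.
Step 3: Under H0 (random ordering), E[R] = 2*n_A*n_B/(n_A+n_B) + 1 = 2*6*6/12 + 1 = 7.0000.
        Var[R] = 2*n_A*n_B*(2*n_A*n_B - n_A - n_B) / ((n_A+n_B)^2 * (n_A+n_B-1)) = 4320/1584 = 2.7273.
        SD[R] = 1.6514.
Step 4: Continuity-corrected z = (R + 0.5 - E[R]) / SD[R] = (6 + 0.5 - 7.0000) / 1.6514 = -0.3028.
Step 5: Two-sided p-value via normal approximation = 2*(1 - Phi(|z|)) = 0.762069.
Step 6: alpha = 0.1. fail to reject H0.

R = 6, z = -0.3028, p = 0.762069, fail to reject H0.


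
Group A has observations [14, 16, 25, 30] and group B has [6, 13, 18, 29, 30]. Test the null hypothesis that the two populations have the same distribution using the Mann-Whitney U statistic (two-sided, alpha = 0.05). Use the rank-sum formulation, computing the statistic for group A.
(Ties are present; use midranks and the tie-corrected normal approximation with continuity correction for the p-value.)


Step 1: Combine and sort all 9 observations; assign midranks.
sorted (value, group): (6,Y), (13,Y), (14,X), (16,X), (18,Y), (25,X), (29,Y), (30,X), (30,Y)
ranks: 6->1, 13->2, 14->3, 16->4, 18->5, 25->6, 29->7, 30->8.5, 30->8.5
Step 2: Rank sum for X: R1 = 3 + 4 + 6 + 8.5 = 21.5.
Step 3: U_X = R1 - n1(n1+1)/2 = 21.5 - 4*5/2 = 21.5 - 10 = 11.5.
       U_Y = n1*n2 - U_X = 20 - 11.5 = 8.5.
Step 4: Ties are present, so use the tie-corrected normal approximation (with continuity correction) for the p-value.
Step 5: p-value = 0.805701; compare to alpha = 0.05. fail to reject H0.

U_X = 11.5, p = 0.805701, fail to reject H0 at alpha = 0.05.


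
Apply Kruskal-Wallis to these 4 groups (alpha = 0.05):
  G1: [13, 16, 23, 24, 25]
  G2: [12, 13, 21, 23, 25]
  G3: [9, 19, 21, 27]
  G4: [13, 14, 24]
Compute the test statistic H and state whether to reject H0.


Step 1: Combine all N = 17 observations and assign midranks.
sorted (value, group, rank): (9,G3,1), (12,G2,2), (13,G1,4), (13,G2,4), (13,G4,4), (14,G4,6), (16,G1,7), (19,G3,8), (21,G2,9.5), (21,G3,9.5), (23,G1,11.5), (23,G2,11.5), (24,G1,13.5), (24,G4,13.5), (25,G1,15.5), (25,G2,15.5), (27,G3,17)
Step 2: Sum ranks within each group.
R_1 = 51.5 (n_1 = 5)
R_2 = 42.5 (n_2 = 5)
R_3 = 35.5 (n_3 = 4)
R_4 = 23.5 (n_4 = 3)
Step 3: H = 12/(N(N+1)) * sum(R_i^2/n_i) - 3(N+1)
     = 12/(17*18) * (51.5^2/5 + 42.5^2/5 + 35.5^2/4 + 23.5^2/3) - 3*18
     = 0.039216 * 1390.85 - 54
     = 0.542974.
Step 4: Ties present; correction factor C = 1 - 48/(17^3 - 17) = 0.990196. Corrected H = 0.542974 / 0.990196 = 0.548350.
Step 5: Under H0, H ~ chi^2(3); p-value = 0.908148.
Step 6: alpha = 0.05. fail to reject H0.

H = 0.5483, df = 3, p = 0.908148, fail to reject H0.


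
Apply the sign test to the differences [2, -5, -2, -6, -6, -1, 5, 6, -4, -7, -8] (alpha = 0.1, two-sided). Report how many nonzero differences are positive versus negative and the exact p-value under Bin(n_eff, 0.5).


Step 1: Discard zero differences. Original n = 11; n_eff = number of nonzero differences = 11.
Nonzero differences (with sign): +2, -5, -2, -6, -6, -1, +5, +6, -4, -7, -8
Step 2: Count signs: positive = 3, negative = 8.
Step 3: Under H0: P(positive) = 0.5, so the number of positives S ~ Bin(11, 0.5).
Step 4: Two-sided exact p-value = sum of Bin(11,0.5) probabilities at or below the observed probability = 0.226562.
Step 5: alpha = 0.1. fail to reject H0.

n_eff = 11, pos = 3, neg = 8, p = 0.226562, fail to reject H0.


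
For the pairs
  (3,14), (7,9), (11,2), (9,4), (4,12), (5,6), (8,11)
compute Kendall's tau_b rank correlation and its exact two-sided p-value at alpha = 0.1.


Step 1: Enumerate the 21 unordered pairs (i,j) with i<j and classify each by sign(x_j-x_i) * sign(y_j-y_i).
  (1,2):dx=+4,dy=-5->D; (1,3):dx=+8,dy=-12->D; (1,4):dx=+6,dy=-10->D; (1,5):dx=+1,dy=-2->D
  (1,6):dx=+2,dy=-8->D; (1,7):dx=+5,dy=-3->D; (2,3):dx=+4,dy=-7->D; (2,4):dx=+2,dy=-5->D
  (2,5):dx=-3,dy=+3->D; (2,6):dx=-2,dy=-3->C; (2,7):dx=+1,dy=+2->C; (3,4):dx=-2,dy=+2->D
  (3,5):dx=-7,dy=+10->D; (3,6):dx=-6,dy=+4->D; (3,7):dx=-3,dy=+9->D; (4,5):dx=-5,dy=+8->D
  (4,6):dx=-4,dy=+2->D; (4,7):dx=-1,dy=+7->D; (5,6):dx=+1,dy=-6->D; (5,7):dx=+4,dy=-1->D
  (6,7):dx=+3,dy=+5->C
Step 2: C = 3, D = 18, total pairs = 21.
Step 3: tau = (C - D)/(n(n-1)/2) = (3 - 18)/21 = -0.714286.
Step 4: Exact two-sided p-value (enumerate n! = 5040 permutations of y under H0): p = 0.030159.
Step 5: alpha = 0.1. reject H0.

tau_b = -0.7143 (C=3, D=18), p = 0.030159, reject H0.


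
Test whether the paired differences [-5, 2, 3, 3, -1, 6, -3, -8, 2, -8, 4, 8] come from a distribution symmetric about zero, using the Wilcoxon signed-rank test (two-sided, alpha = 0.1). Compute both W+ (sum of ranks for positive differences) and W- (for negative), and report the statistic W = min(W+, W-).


Step 1: Drop any zero differences (none here) and take |d_i|.
|d| = [5, 2, 3, 3, 1, 6, 3, 8, 2, 8, 4, 8]
Step 2: Midrank |d_i| (ties get averaged ranks).
ranks: |5|->8, |2|->2.5, |3|->5, |3|->5, |1|->1, |6|->9, |3|->5, |8|->11, |2|->2.5, |8|->11, |4|->7, |8|->11
Step 3: Attach original signs; sum ranks with positive sign and with negative sign.
W+ = 2.5 + 5 + 5 + 9 + 2.5 + 7 + 11 = 42
W- = 8 + 1 + 5 + 11 + 11 = 36
(Check: W+ + W- = 78 should equal n(n+1)/2 = 78.)
Step 4: Test statistic W = min(W+, W-) = 36.
Step 5: Ties in |d|, so use the tie-corrected normal approximation.
        E[W] = n(n+1)/4 = 12*13/4 = 39.
        Tie groups: |d|=2 (t=2), |d|=3 (t=3), |d|=8 (t=3); sum(t^3 - t) = 54.
        Var[W] = n(n+1)(2n+1)/24 - sum(t^3-t)/48 = 3900/24 - 54/48 = 161.375.
        z = (W - E[W]) / sqrt(Var[W]) = (36 - 39) / 12.7033 = -0.2362.
        Two-sided p = 2*Phi(z) = 0.813310.
Step 6: alpha = 0.1. fail to reject H0.

W+ = 42, W- = 36, W = min = 36, p = 0.813310, fail to reject H0.


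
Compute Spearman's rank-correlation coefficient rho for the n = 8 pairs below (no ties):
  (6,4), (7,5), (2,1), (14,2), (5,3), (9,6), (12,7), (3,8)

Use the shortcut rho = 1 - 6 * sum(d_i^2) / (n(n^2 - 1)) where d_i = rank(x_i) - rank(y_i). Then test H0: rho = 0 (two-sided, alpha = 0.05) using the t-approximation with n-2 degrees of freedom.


Step 1: Rank x and y separately (midranks; no ties here).
rank(x): 6->4, 7->5, 2->1, 14->8, 5->3, 9->6, 12->7, 3->2
rank(y): 4->4, 5->5, 1->1, 2->2, 3->3, 6->6, 7->7, 8->8
Step 2: d_i = R_x(i) - R_y(i); compute d_i^2.
  (4-4)^2=0, (5-5)^2=0, (1-1)^2=0, (8-2)^2=36, (3-3)^2=0, (6-6)^2=0, (7-7)^2=0, (2-8)^2=36
sum(d^2) = 72.
Step 3: rho = 1 - 6*72 / (8*(8^2 - 1)) = 1 - 432/504 = 0.142857.
Step 4: Under H0, t = rho * sqrt((n-2)/(1-rho^2)) = 0.3536 ~ t(6).
Step 5: Two-sided p-value from the t-distribution with 6 df = 0.735765.
Step 6: alpha = 0.05. fail to reject H0.

rho = 0.1429, p = 0.735765, fail to reject H0 at alpha = 0.05.


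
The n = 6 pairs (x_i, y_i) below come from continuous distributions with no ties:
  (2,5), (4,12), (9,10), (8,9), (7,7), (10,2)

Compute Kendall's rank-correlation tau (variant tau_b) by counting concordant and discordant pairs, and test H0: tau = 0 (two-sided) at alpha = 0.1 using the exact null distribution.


Step 1: Enumerate the 15 unordered pairs (i,j) with i<j and classify each by sign(x_j-x_i) * sign(y_j-y_i).
  (1,2):dx=+2,dy=+7->C; (1,3):dx=+7,dy=+5->C; (1,4):dx=+6,dy=+4->C; (1,5):dx=+5,dy=+2->C
  (1,6):dx=+8,dy=-3->D; (2,3):dx=+5,dy=-2->D; (2,4):dx=+4,dy=-3->D; (2,5):dx=+3,dy=-5->D
  (2,6):dx=+6,dy=-10->D; (3,4):dx=-1,dy=-1->C; (3,5):dx=-2,dy=-3->C; (3,6):dx=+1,dy=-8->D
  (4,5):dx=-1,dy=-2->C; (4,6):dx=+2,dy=-7->D; (5,6):dx=+3,dy=-5->D
Step 2: C = 7, D = 8, total pairs = 15.
Step 3: tau = (C - D)/(n(n-1)/2) = (7 - 8)/15 = -0.066667.
Step 4: Exact two-sided p-value (enumerate n! = 720 permutations of y under H0): p = 1.000000.
Step 5: alpha = 0.1. fail to reject H0.

tau_b = -0.0667 (C=7, D=8), p = 1.000000, fail to reject H0.


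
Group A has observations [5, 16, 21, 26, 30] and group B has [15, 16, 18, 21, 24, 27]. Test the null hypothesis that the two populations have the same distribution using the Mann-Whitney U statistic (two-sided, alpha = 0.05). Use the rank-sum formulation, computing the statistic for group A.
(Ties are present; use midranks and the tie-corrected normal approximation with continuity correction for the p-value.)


Step 1: Combine and sort all 11 observations; assign midranks.
sorted (value, group): (5,X), (15,Y), (16,X), (16,Y), (18,Y), (21,X), (21,Y), (24,Y), (26,X), (27,Y), (30,X)
ranks: 5->1, 15->2, 16->3.5, 16->3.5, 18->5, 21->6.5, 21->6.5, 24->8, 26->9, 27->10, 30->11
Step 2: Rank sum for X: R1 = 1 + 3.5 + 6.5 + 9 + 11 = 31.
Step 3: U_X = R1 - n1(n1+1)/2 = 31 - 5*6/2 = 31 - 15 = 16.
       U_Y = n1*n2 - U_X = 30 - 16 = 14.
Step 4: Ties are present, so use the tie-corrected normal approximation (with continuity correction) for the p-value.
Step 5: p-value = 0.926933; compare to alpha = 0.05. fail to reject H0.

U_X = 16, p = 0.926933, fail to reject H0 at alpha = 0.05.


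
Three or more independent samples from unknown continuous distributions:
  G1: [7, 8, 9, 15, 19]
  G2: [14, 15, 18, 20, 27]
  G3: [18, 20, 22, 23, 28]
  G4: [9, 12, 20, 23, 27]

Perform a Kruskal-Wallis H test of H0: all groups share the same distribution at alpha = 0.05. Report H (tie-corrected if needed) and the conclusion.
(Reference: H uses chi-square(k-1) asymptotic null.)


Step 1: Combine all N = 20 observations and assign midranks.
sorted (value, group, rank): (7,G1,1), (8,G1,2), (9,G1,3.5), (9,G4,3.5), (12,G4,5), (14,G2,6), (15,G1,7.5), (15,G2,7.5), (18,G2,9.5), (18,G3,9.5), (19,G1,11), (20,G2,13), (20,G3,13), (20,G4,13), (22,G3,15), (23,G3,16.5), (23,G4,16.5), (27,G2,18.5), (27,G4,18.5), (28,G3,20)
Step 2: Sum ranks within each group.
R_1 = 25 (n_1 = 5)
R_2 = 54.5 (n_2 = 5)
R_3 = 74 (n_3 = 5)
R_4 = 56.5 (n_4 = 5)
Step 3: H = 12/(N(N+1)) * sum(R_i^2/n_i) - 3(N+1)
     = 12/(20*21) * (25^2/5 + 54.5^2/5 + 74^2/5 + 56.5^2/5) - 3*21
     = 0.028571 * 2452.7 - 63
     = 7.077143.
Step 4: Ties present; correction factor C = 1 - 54/(20^3 - 20) = 0.993233. Corrected H = 7.077143 / 0.993233 = 7.125360.
Step 5: Under H0, H ~ chi^2(3); p-value = 0.068008.
Step 6: alpha = 0.05. fail to reject H0.

H = 7.1254, df = 3, p = 0.068008, fail to reject H0.


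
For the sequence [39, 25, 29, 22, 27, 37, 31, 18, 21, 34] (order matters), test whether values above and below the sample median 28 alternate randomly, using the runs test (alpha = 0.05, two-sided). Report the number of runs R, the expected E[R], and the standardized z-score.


Step 1: Compute median = 28; label A = above, B = below.
Labels in order: ABABBAABBA  (n_A = 5, n_B = 5)
Step 2: Count runs R = 7.
Step 3: Under H0 (random ordering), E[R] = 2*n_A*n_B/(n_A+n_B) + 1 = 2*5*5/10 + 1 = 6.0000.
        Var[R] = 2*n_A*n_B*(2*n_A*n_B - n_A - n_B) / ((n_A+n_B)^2 * (n_A+n_B-1)) = 2000/900 = 2.2222.
        SD[R] = 1.4907.
Step 4: Continuity-corrected z = (R - 0.5 - E[R]) / SD[R] = (7 - 0.5 - 6.0000) / 1.4907 = 0.3354.
Step 5: Two-sided p-value via normal approximation = 2*(1 - Phi(|z|)) = 0.737316.
Step 6: alpha = 0.05. fail to reject H0.

R = 7, z = 0.3354, p = 0.737316, fail to reject H0.


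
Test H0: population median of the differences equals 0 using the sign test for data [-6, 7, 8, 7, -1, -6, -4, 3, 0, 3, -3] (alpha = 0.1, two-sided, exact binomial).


Step 1: Discard zero differences. Original n = 11; n_eff = number of nonzero differences = 10.
Nonzero differences (with sign): -6, +7, +8, +7, -1, -6, -4, +3, +3, -3
Step 2: Count signs: positive = 5, negative = 5.
Step 3: Under H0: P(positive) = 0.5, so the number of positives S ~ Bin(10, 0.5).
Step 4: Two-sided exact p-value = sum of Bin(10,0.5) probabilities at or below the observed probability = 1.000000.
Step 5: alpha = 0.1. fail to reject H0.

n_eff = 10, pos = 5, neg = 5, p = 1.000000, fail to reject H0.


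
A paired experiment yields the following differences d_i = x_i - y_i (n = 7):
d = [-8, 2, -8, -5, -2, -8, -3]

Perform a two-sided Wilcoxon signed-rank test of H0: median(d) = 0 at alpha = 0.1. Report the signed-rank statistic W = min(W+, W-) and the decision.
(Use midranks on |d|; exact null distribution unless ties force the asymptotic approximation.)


Step 1: Drop any zero differences (none here) and take |d_i|.
|d| = [8, 2, 8, 5, 2, 8, 3]
Step 2: Midrank |d_i| (ties get averaged ranks).
ranks: |8|->6, |2|->1.5, |8|->6, |5|->4, |2|->1.5, |8|->6, |3|->3
Step 3: Attach original signs; sum ranks with positive sign and with negative sign.
W+ = 1.5 = 1.5
W- = 6 + 6 + 4 + 1.5 + 6 + 3 = 26.5
(Check: W+ + W- = 28 should equal n(n+1)/2 = 28.)
Step 4: Test statistic W = min(W+, W-) = 1.5.
Step 5: Ties in |d|, so use the tie-corrected normal approximation.
        E[W] = n(n+1)/4 = 7*8/4 = 14.
        Tie groups: |d|=2 (t=2), |d|=8 (t=3); sum(t^3 - t) = 30.
        Var[W] = n(n+1)(2n+1)/24 - sum(t^3-t)/48 = 840/24 - 30/48 = 34.375.
        z = (W - E[W]) / sqrt(Var[W]) = (1.5 - 14) / 5.8630 = -2.1320.
        Two-sided p = 2*Phi(z) = 0.033006.
Step 6: alpha = 0.1. reject H0.

W+ = 1.5, W- = 26.5, W = min = 1.5, p = 0.033006, reject H0.


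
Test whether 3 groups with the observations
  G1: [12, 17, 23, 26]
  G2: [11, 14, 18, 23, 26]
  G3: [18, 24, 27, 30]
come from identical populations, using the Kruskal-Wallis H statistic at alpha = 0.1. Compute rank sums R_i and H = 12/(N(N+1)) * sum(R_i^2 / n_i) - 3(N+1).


Step 1: Combine all N = 13 observations and assign midranks.
sorted (value, group, rank): (11,G2,1), (12,G1,2), (14,G2,3), (17,G1,4), (18,G2,5.5), (18,G3,5.5), (23,G1,7.5), (23,G2,7.5), (24,G3,9), (26,G1,10.5), (26,G2,10.5), (27,G3,12), (30,G3,13)
Step 2: Sum ranks within each group.
R_1 = 24 (n_1 = 4)
R_2 = 27.5 (n_2 = 5)
R_3 = 39.5 (n_3 = 4)
Step 3: H = 12/(N(N+1)) * sum(R_i^2/n_i) - 3(N+1)
     = 12/(13*14) * (24^2/4 + 27.5^2/5 + 39.5^2/4) - 3*14
     = 0.065934 * 685.312 - 42
     = 3.185440.
Step 4: Ties present; correction factor C = 1 - 18/(13^3 - 13) = 0.991758. Corrected H = 3.185440 / 0.991758 = 3.211911.
Step 5: Under H0, H ~ chi^2(2); p-value = 0.200698.
Step 6: alpha = 0.1. fail to reject H0.

H = 3.2119, df = 2, p = 0.200698, fail to reject H0.


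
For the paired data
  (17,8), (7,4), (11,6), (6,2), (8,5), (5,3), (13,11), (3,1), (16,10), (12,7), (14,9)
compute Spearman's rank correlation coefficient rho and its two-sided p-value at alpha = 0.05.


Step 1: Rank x and y separately (midranks; no ties here).
rank(x): 17->11, 7->4, 11->6, 6->3, 8->5, 5->2, 13->8, 3->1, 16->10, 12->7, 14->9
rank(y): 8->8, 4->4, 6->6, 2->2, 5->5, 3->3, 11->11, 1->1, 10->10, 7->7, 9->9
Step 2: d_i = R_x(i) - R_y(i); compute d_i^2.
  (11-8)^2=9, (4-4)^2=0, (6-6)^2=0, (3-2)^2=1, (5-5)^2=0, (2-3)^2=1, (8-11)^2=9, (1-1)^2=0, (10-10)^2=0, (7-7)^2=0, (9-9)^2=0
sum(d^2) = 20.
Step 3: rho = 1 - 6*20 / (11*(11^2 - 1)) = 1 - 120/1320 = 0.909091.
Step 4: Under H0, t = rho * sqrt((n-2)/(1-rho^2)) = 6.5465 ~ t(9).
Step 5: Two-sided p-value from the t-distribution with 9 df = 0.000106.
Step 6: alpha = 0.05. reject H0.

rho = 0.9091, p = 0.000106, reject H0 at alpha = 0.05.


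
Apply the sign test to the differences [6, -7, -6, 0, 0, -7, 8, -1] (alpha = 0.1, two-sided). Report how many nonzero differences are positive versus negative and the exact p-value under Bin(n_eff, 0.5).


Step 1: Discard zero differences. Original n = 8; n_eff = number of nonzero differences = 6.
Nonzero differences (with sign): +6, -7, -6, -7, +8, -1
Step 2: Count signs: positive = 2, negative = 4.
Step 3: Under H0: P(positive) = 0.5, so the number of positives S ~ Bin(6, 0.5).
Step 4: Two-sided exact p-value = sum of Bin(6,0.5) probabilities at or below the observed probability = 0.687500.
Step 5: alpha = 0.1. fail to reject H0.

n_eff = 6, pos = 2, neg = 4, p = 0.687500, fail to reject H0.


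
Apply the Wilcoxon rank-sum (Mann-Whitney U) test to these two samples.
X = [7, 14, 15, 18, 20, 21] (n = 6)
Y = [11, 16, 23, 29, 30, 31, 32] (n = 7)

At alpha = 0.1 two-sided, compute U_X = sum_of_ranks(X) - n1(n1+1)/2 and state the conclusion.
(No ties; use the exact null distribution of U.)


Step 1: Combine and sort all 13 observations; assign midranks.
sorted (value, group): (7,X), (11,Y), (14,X), (15,X), (16,Y), (18,X), (20,X), (21,X), (23,Y), (29,Y), (30,Y), (31,Y), (32,Y)
ranks: 7->1, 11->2, 14->3, 15->4, 16->5, 18->6, 20->7, 21->8, 23->9, 29->10, 30->11, 31->12, 32->13
Step 2: Rank sum for X: R1 = 1 + 3 + 4 + 6 + 7 + 8 = 29.
Step 3: U_X = R1 - n1(n1+1)/2 = 29 - 6*7/2 = 29 - 21 = 8.
       U_Y = n1*n2 - U_X = 42 - 8 = 34.
Step 4: No ties, so the exact null distribution of U (based on enumerating the C(13,6) = 1716 equally likely rank assignments) gives the two-sided p-value.
Step 5: p-value = 0.073427; compare to alpha = 0.1. reject H0.

U_X = 8, p = 0.073427, reject H0 at alpha = 0.1.


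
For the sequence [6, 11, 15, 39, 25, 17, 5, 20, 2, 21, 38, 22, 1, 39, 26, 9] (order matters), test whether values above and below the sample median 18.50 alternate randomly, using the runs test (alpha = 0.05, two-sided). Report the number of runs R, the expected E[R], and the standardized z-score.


Step 1: Compute median = 18.50; label A = above, B = below.
Labels in order: BBBAABBABAAABAAB  (n_A = 8, n_B = 8)
Step 2: Count runs R = 9.
Step 3: Under H0 (random ordering), E[R] = 2*n_A*n_B/(n_A+n_B) + 1 = 2*8*8/16 + 1 = 9.0000.
        Var[R] = 2*n_A*n_B*(2*n_A*n_B - n_A - n_B) / ((n_A+n_B)^2 * (n_A+n_B-1)) = 14336/3840 = 3.7333.
        SD[R] = 1.9322.
Step 4: R = E[R], so z = 0 with no continuity correction.
Step 5: Two-sided p-value via normal approximation = 2*(1 - Phi(|z|)) = 1.000000.
Step 6: alpha = 0.05. fail to reject H0.

R = 9, z = 0.0000, p = 1.000000, fail to reject H0.


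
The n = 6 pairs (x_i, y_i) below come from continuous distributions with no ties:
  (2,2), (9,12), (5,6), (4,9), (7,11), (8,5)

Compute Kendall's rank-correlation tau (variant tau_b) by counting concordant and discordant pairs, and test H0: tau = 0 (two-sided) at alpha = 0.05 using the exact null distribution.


Step 1: Enumerate the 15 unordered pairs (i,j) with i<j and classify each by sign(x_j-x_i) * sign(y_j-y_i).
  (1,2):dx=+7,dy=+10->C; (1,3):dx=+3,dy=+4->C; (1,4):dx=+2,dy=+7->C; (1,5):dx=+5,dy=+9->C
  (1,6):dx=+6,dy=+3->C; (2,3):dx=-4,dy=-6->C; (2,4):dx=-5,dy=-3->C; (2,5):dx=-2,dy=-1->C
  (2,6):dx=-1,dy=-7->C; (3,4):dx=-1,dy=+3->D; (3,5):dx=+2,dy=+5->C; (3,6):dx=+3,dy=-1->D
  (4,5):dx=+3,dy=+2->C; (4,6):dx=+4,dy=-4->D; (5,6):dx=+1,dy=-6->D
Step 2: C = 11, D = 4, total pairs = 15.
Step 3: tau = (C - D)/(n(n-1)/2) = (11 - 4)/15 = 0.466667.
Step 4: Exact two-sided p-value (enumerate n! = 720 permutations of y under H0): p = 0.272222.
Step 5: alpha = 0.05. fail to reject H0.

tau_b = 0.4667 (C=11, D=4), p = 0.272222, fail to reject H0.


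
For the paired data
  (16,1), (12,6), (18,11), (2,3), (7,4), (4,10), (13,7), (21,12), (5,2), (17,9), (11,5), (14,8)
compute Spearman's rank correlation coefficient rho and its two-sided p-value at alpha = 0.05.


Step 1: Rank x and y separately (midranks; no ties here).
rank(x): 16->9, 12->6, 18->11, 2->1, 7->4, 4->2, 13->7, 21->12, 5->3, 17->10, 11->5, 14->8
rank(y): 1->1, 6->6, 11->11, 3->3, 4->4, 10->10, 7->7, 12->12, 2->2, 9->9, 5->5, 8->8
Step 2: d_i = R_x(i) - R_y(i); compute d_i^2.
  (9-1)^2=64, (6-6)^2=0, (11-11)^2=0, (1-3)^2=4, (4-4)^2=0, (2-10)^2=64, (7-7)^2=0, (12-12)^2=0, (3-2)^2=1, (10-9)^2=1, (5-5)^2=0, (8-8)^2=0
sum(d^2) = 134.
Step 3: rho = 1 - 6*134 / (12*(12^2 - 1)) = 1 - 804/1716 = 0.531469.
Step 4: Under H0, t = rho * sqrt((n-2)/(1-rho^2)) = 1.9841 ~ t(10).
Step 5: Two-sided p-value from the t-distribution with 10 df = 0.075362.
Step 6: alpha = 0.05. fail to reject H0.

rho = 0.5315, p = 0.075362, fail to reject H0 at alpha = 0.05.


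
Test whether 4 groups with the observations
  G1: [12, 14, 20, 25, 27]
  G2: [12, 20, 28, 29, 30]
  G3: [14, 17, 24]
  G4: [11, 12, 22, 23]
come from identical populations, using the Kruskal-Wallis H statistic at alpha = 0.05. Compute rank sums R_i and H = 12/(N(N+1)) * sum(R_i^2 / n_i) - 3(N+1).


Step 1: Combine all N = 17 observations and assign midranks.
sorted (value, group, rank): (11,G4,1), (12,G1,3), (12,G2,3), (12,G4,3), (14,G1,5.5), (14,G3,5.5), (17,G3,7), (20,G1,8.5), (20,G2,8.5), (22,G4,10), (23,G4,11), (24,G3,12), (25,G1,13), (27,G1,14), (28,G2,15), (29,G2,16), (30,G2,17)
Step 2: Sum ranks within each group.
R_1 = 44 (n_1 = 5)
R_2 = 59.5 (n_2 = 5)
R_3 = 24.5 (n_3 = 3)
R_4 = 25 (n_4 = 4)
Step 3: H = 12/(N(N+1)) * sum(R_i^2/n_i) - 3(N+1)
     = 12/(17*18) * (44^2/5 + 59.5^2/5 + 24.5^2/3 + 25^2/4) - 3*18
     = 0.039216 * 1451.58 - 54
     = 2.924837.
Step 4: Ties present; correction factor C = 1 - 36/(17^3 - 17) = 0.992647. Corrected H = 2.924837 / 0.992647 = 2.946502.
Step 5: Under H0, H ~ chi^2(3); p-value = 0.399947.
Step 6: alpha = 0.05. fail to reject H0.

H = 2.9465, df = 3, p = 0.399947, fail to reject H0.


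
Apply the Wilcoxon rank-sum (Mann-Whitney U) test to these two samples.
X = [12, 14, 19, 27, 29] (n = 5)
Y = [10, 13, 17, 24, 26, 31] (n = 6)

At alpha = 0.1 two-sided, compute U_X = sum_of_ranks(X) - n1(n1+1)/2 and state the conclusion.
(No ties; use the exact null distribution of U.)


Step 1: Combine and sort all 11 observations; assign midranks.
sorted (value, group): (10,Y), (12,X), (13,Y), (14,X), (17,Y), (19,X), (24,Y), (26,Y), (27,X), (29,X), (31,Y)
ranks: 10->1, 12->2, 13->3, 14->4, 17->5, 19->6, 24->7, 26->8, 27->9, 29->10, 31->11
Step 2: Rank sum for X: R1 = 2 + 4 + 6 + 9 + 10 = 31.
Step 3: U_X = R1 - n1(n1+1)/2 = 31 - 5*6/2 = 31 - 15 = 16.
       U_Y = n1*n2 - U_X = 30 - 16 = 14.
Step 4: No ties, so the exact null distribution of U (based on enumerating the C(11,5) = 462 equally likely rank assignments) gives the two-sided p-value.
Step 5: p-value = 0.930736; compare to alpha = 0.1. fail to reject H0.

U_X = 16, p = 0.930736, fail to reject H0 at alpha = 0.1.


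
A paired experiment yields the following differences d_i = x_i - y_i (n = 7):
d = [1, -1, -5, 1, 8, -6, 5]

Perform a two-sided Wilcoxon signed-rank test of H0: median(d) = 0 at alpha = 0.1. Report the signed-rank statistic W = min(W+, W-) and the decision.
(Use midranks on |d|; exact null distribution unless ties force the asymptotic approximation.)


Step 1: Drop any zero differences (none here) and take |d_i|.
|d| = [1, 1, 5, 1, 8, 6, 5]
Step 2: Midrank |d_i| (ties get averaged ranks).
ranks: |1|->2, |1|->2, |5|->4.5, |1|->2, |8|->7, |6|->6, |5|->4.5
Step 3: Attach original signs; sum ranks with positive sign and with negative sign.
W+ = 2 + 2 + 7 + 4.5 = 15.5
W- = 2 + 4.5 + 6 = 12.5
(Check: W+ + W- = 28 should equal n(n+1)/2 = 28.)
Step 4: Test statistic W = min(W+, W-) = 12.5.
Step 5: Ties in |d|, so use the tie-corrected normal approximation.
        E[W] = n(n+1)/4 = 7*8/4 = 14.
        Tie groups: |d|=1 (t=3), |d|=5 (t=2); sum(t^3 - t) = 30.
        Var[W] = n(n+1)(2n+1)/24 - sum(t^3-t)/48 = 840/24 - 30/48 = 34.375.
        z = (W - E[W]) / sqrt(Var[W]) = (12.5 - 14) / 5.8630 = -0.2558.
        Two-sided p = 2*Phi(z) = 0.798074.
Step 6: alpha = 0.1. fail to reject H0.

W+ = 15.5, W- = 12.5, W = min = 12.5, p = 0.798074, fail to reject H0.


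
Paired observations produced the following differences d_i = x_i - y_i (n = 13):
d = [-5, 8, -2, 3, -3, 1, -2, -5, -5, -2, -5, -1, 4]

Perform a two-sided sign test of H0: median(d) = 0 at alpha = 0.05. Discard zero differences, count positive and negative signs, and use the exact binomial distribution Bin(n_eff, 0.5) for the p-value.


Step 1: Discard zero differences. Original n = 13; n_eff = number of nonzero differences = 13.
Nonzero differences (with sign): -5, +8, -2, +3, -3, +1, -2, -5, -5, -2, -5, -1, +4
Step 2: Count signs: positive = 4, negative = 9.
Step 3: Under H0: P(positive) = 0.5, so the number of positives S ~ Bin(13, 0.5).
Step 4: Two-sided exact p-value = sum of Bin(13,0.5) probabilities at or below the observed probability = 0.266846.
Step 5: alpha = 0.05. fail to reject H0.

n_eff = 13, pos = 4, neg = 9, p = 0.266846, fail to reject H0.


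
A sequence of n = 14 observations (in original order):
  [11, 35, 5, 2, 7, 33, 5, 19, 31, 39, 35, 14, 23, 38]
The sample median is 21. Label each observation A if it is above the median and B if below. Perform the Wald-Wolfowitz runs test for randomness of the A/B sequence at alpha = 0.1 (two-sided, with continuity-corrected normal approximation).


Step 1: Compute median = 21; label A = above, B = below.
Labels in order: BABBBABBAAABAA  (n_A = 7, n_B = 7)
Step 2: Count runs R = 8.
Step 3: Under H0 (random ordering), E[R] = 2*n_A*n_B/(n_A+n_B) + 1 = 2*7*7/14 + 1 = 8.0000.
        Var[R] = 2*n_A*n_B*(2*n_A*n_B - n_A - n_B) / ((n_A+n_B)^2 * (n_A+n_B-1)) = 8232/2548 = 3.2308.
        SD[R] = 1.7974.
Step 4: R = E[R], so z = 0 with no continuity correction.
Step 5: Two-sided p-value via normal approximation = 2*(1 - Phi(|z|)) = 1.000000.
Step 6: alpha = 0.1. fail to reject H0.

R = 8, z = 0.0000, p = 1.000000, fail to reject H0.
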